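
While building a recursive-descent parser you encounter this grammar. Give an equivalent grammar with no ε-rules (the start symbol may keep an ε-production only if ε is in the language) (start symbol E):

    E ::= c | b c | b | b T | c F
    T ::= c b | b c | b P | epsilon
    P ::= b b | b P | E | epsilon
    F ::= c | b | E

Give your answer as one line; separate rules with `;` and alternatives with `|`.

The nullable symbols are {P, T}.
ε ∉ L(G), so no ε-production is kept.
Expand every rule over subsets of its nullable positions: T → b P gives b P | b. P → b P gives b P | b.

E ::= c | b c | b | b T | c F; T ::= c b | b c | b P | b; P ::= b b | b P | b | E; F ::= c | b | E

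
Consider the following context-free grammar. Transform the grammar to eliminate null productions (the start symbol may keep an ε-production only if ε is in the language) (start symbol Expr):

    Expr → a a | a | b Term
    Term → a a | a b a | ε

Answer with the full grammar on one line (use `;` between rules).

Expr → a a | a | b Term | b; Term → a a | a b a

Nullable set = {Term}.
ε ∉ L(G), so no ε-production is kept.
For each production, add variants omitting each subset of nullable occurrences: Expr → b Term gives b Term | b.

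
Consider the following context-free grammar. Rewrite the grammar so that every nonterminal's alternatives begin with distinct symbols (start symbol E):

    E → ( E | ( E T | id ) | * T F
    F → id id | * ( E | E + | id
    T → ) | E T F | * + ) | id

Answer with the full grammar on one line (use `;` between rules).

E → id ) | * T F | ( E E'; F → * ( E | E + | id F'; T → ) | E T F | * + ) | id; E' → ε | T; F' → id | ε

E has alternatives sharing prefix '( E': factor to E → ( E E' with E' → ε | T.
F has alternatives sharing prefix 'id': factor to F → id F' with F' → id | ε.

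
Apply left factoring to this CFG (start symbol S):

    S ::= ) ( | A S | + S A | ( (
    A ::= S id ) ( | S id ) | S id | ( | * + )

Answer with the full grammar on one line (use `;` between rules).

S ::= ) ( | A S | + S A | ( (; A ::= ( | * + ) | S id A'; A' ::= ε | ) A''; A'' ::= ( | ε

A has alternatives sharing prefix 'S id': factor to A → S id A' with A' → ) ( | ) | ε.
A' has alternatives sharing prefix ')': factor to A' → ) A'' with A'' → ( | ε.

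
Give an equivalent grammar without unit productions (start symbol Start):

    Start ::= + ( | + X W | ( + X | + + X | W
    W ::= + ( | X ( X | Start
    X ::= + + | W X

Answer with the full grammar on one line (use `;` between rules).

Start ::= + ( | + X W | ( + X | + + X | X ( X; W ::= + ( | + X W | ( + X | + + X | X ( X; X ::= + + | W X

Unit pairs: Start ⇒* {W}; W ⇒* {Start}.
For every A with A ⇒* B via unit rules, add B's non-unit alternatives to A; then delete every rule of the form X → Y.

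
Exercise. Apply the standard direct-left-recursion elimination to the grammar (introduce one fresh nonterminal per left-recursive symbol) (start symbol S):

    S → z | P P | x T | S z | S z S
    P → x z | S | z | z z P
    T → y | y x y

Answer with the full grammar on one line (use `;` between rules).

S is directly left-recursive.
For S: α = {z, z S}, β = {z, P P, x T}. Rewrite as S → β S' and S' → α S' | ε.

S → z S' | P P S' | x T S'; P → x z | S | z | z z P; T → y | y x y; S' → z S' | z S S' | ε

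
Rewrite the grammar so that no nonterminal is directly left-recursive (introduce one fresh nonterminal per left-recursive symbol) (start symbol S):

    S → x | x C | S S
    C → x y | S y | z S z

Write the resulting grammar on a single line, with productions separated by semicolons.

Directly left-recursive nonterminal: S.
For S: α = {S}, β = {x, x C}. Rewrite as S → β S' and S' → α S' | ε.

S → x S' | x C S'; C → x y | S y | z S z; S' → S S' | eps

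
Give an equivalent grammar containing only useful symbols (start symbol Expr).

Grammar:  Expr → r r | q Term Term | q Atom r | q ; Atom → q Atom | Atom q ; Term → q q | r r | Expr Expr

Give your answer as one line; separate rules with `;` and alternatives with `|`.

Expr → r r | q Term Term | q; Term → q q | r r | Expr Expr

Generating nonterminals: {Expr, Term}.
Reachable from Expr after that: {Expr, Term}.
Removed useless symbols: {Atom} and every production mentioning them.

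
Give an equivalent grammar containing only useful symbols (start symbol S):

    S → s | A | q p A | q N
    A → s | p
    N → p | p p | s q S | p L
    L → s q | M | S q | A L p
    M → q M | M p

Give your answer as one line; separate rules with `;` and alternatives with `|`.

Generating nonterminals: {A, L, N, S}.
Reachable from S after that: {A, L, N, S}.
Removed useless symbols: {M} and every production mentioning them.

S → s | A | q p A | q N; A → s | p; N → p | p p | s q S | p L; L → s q | S q | A L p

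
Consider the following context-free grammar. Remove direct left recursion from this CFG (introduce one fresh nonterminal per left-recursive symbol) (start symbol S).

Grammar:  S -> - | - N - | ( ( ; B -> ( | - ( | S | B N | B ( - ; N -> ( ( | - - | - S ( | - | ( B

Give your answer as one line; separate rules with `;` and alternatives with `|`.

B is directly left-recursive.
For B: α = {N, ( -}, β = {(, - (, S}. Rewrite as B → β B' and B' → α B' | ε.

S -> - | - N - | ( (; B -> ( B' | - ( B' | S B'; N -> ( ( | - - | - S ( | - | ( B; B' -> N B' | ( - B' | ε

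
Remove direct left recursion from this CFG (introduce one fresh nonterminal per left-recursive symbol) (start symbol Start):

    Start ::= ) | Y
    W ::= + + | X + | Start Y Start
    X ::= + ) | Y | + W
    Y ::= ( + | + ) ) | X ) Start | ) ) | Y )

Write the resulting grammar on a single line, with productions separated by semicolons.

Left recursion appears on Y.
For Y: α = {)}, β = {( +, + ) ), X ) Start, ) )}. Rewrite as Y → β Y1 and Y1 → α Y1 | ε.

Start ::= ) | Y; W ::= + + | X + | Start Y Start; X ::= + ) | Y | + W; Y ::= ( + Y1 | + ) ) Y1 | X ) Start Y1 | ) ) Y1; Y1 ::= ) Y1 | ε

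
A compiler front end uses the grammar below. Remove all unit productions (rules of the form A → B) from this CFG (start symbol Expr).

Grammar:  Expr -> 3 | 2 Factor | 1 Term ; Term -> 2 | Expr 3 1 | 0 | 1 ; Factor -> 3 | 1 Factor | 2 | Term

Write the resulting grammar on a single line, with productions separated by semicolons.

Expr -> 3 | 2 Factor | 1 Term; Term -> 2 | Expr 3 1 | 0 | 1; Factor -> 2 | Expr 3 1 | 0 | 1 | 3 | 1 Factor

Unit pairs: Factor ⇒* {Term}.
For every A with A ⇒* B via unit rules, add B's non-unit alternatives to A; then delete every rule of the form X → Y.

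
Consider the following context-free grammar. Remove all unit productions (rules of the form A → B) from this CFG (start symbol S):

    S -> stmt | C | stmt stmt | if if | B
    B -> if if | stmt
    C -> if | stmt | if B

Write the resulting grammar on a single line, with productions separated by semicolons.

Unit pairs: S ⇒* {B, C}.
For every A with A ⇒* B via unit rules, add B's non-unit alternatives to A; then delete every rule of the form X → Y.

S -> if if | stmt | if | if B | stmt stmt; B -> if if | stmt; C -> if | stmt | if B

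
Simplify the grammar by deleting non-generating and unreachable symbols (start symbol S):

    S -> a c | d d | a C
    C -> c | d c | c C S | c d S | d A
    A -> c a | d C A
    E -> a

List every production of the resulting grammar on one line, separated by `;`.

Generating nonterminals: {A, C, E, S}.
Reachable from S after that: {A, C, S}.
Removed useless symbols: {E} and every production mentioning them.

S -> a c | d d | a C; C -> c | d c | c C S | c d S | d A; A -> c a | d C A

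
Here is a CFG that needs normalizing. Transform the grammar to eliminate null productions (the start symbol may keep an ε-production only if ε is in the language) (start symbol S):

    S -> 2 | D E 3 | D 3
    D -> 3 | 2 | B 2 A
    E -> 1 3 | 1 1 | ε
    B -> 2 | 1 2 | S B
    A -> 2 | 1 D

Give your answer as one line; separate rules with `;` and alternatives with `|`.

The nullable symbols are {E}.
ε ∉ L(G), so no ε-production is kept.
Expand every rule over subsets of its nullable positions: S → D E 3 gives D E 3 | D 3.

S -> 2 | D E 3 | D 3; D -> 3 | 2 | B 2 A; E -> 1 3 | 1 1; B -> 2 | 1 2 | S B; A -> 2 | 1 D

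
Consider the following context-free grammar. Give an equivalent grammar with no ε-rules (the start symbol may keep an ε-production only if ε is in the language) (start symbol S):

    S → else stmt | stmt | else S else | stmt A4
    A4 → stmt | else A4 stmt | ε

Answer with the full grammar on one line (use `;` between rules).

The nullable symbols are {A4}.
ε ∉ L(G), so no ε-production is kept.
Add the nullable-subset variants: A4 → else A4 stmt gives else A4 stmt | else stmt.

S → else stmt | stmt | else S else | stmt A4; A4 → stmt | else A4 stmt | else stmt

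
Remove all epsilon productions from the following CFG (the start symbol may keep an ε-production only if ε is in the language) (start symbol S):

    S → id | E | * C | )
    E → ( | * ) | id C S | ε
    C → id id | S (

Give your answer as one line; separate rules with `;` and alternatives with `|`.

S → id | E | * C | ) | ε; E → ( | * ) | id C S | id C; C → id id | S ( | (

The nullable symbols are {E, S}.
ε ∈ L(G) since S is nullable, so keep S → ε.
Add the nullable-subset variants: E → id C S gives id C S | id C. C → S ( gives S ( | (.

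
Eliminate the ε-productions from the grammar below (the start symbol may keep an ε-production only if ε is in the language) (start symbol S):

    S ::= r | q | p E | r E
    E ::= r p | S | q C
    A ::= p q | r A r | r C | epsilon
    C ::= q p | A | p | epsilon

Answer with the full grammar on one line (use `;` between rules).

Nullable set = {A, C}.
ε ∉ L(G), so no ε-production is kept.
Add the nullable-subset variants: E → q C gives q C | q. A → r A r gives r A r | r r. A → r C gives r C | r.

S ::= r | q | p E | r E; E ::= r p | S | q C | q; A ::= p q | r A r | r r | r C | r; C ::= q p | A | p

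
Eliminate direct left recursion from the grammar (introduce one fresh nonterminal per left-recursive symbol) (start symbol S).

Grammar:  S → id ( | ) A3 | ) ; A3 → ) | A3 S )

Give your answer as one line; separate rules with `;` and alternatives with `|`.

S → id ( | ) A3 | ); A3 → ) A3'; A3' → S ) A3' | ε

A3 is directly left-recursive.
For A3: α = {S )}, β = {)}. Rewrite as A3 → β A3' and A3' → α A3' | ε.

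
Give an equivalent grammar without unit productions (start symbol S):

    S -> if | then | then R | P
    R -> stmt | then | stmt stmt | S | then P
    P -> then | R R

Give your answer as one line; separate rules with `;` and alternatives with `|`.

S -> if | then | then R | R R; R -> if | then | then R | R R | stmt | stmt stmt | then P; P -> then | R R

Unit pairs: R ⇒* {P, S}; S ⇒* {P}.
Replace each nonterminal's rules with the union of the non-unit rules of every nonterminal it unit-derives.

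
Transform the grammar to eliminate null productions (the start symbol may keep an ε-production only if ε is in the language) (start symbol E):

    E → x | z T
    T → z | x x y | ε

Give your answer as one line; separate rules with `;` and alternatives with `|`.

E → x | z T | z; T → z | x x y

Nullable set = {T}.
ε ∉ L(G), so no ε-production is kept.
Add the nullable-subset variants: E → z T gives z T | z.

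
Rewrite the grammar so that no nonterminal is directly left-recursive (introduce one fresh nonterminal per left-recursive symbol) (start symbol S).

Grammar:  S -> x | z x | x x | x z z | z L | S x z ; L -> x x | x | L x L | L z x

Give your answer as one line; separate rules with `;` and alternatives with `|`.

S -> x S' | z x S' | x x S' | x z z S' | z L S'; L -> x x L' | x L'; S' -> x z S' | ε; L' -> x L L' | z x L' | ε

Directly left-recursive nonterminals: S, L.
For S: α = {x z}, β = {x, z x, x x, x z z, z L}. Rewrite as S → β S' and S' → α S' | ε.
For L: α = {x L, z x}, β = {x x, x}. Rewrite as L → β L' and L' → α L' | ε.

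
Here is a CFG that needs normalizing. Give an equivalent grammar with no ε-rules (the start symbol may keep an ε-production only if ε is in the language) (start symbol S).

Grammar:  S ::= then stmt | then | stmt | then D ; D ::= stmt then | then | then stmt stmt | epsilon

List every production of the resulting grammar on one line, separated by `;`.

S ::= then stmt | then | stmt | then D; D ::= stmt then | then | then stmt stmt

Nullable nonterminals: {D}.
ε ∉ L(G), so no ε-production is kept.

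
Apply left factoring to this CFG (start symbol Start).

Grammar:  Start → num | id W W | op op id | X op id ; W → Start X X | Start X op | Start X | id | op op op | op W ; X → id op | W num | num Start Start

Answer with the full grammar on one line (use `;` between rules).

Start → num | id W W | op op id | X op id; W → id | Start X W1 | op W2; X → id op | W num | num Start Start; W1 → X | op | ε; W2 → op op | W

W has alternatives sharing prefix 'Start X': factor to W → Start X W1 with W1 → X | op | ε.
W has alternatives sharing prefix 'op': factor to W → op W2 with W2 → op op | W.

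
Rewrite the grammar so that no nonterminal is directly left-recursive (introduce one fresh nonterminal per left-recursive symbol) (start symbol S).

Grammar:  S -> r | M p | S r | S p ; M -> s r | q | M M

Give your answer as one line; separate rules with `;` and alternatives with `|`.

S -> r S' | M p S'; M -> s r M' | q M'; S' -> r S' | p S' | ε; M' -> M M' | ε

Directly left-recursive nonterminals: S, M.
For S: α = {r, p}, β = {r, M p}. Rewrite as S → β S' and S' → α S' | ε.
For M: α = {M}, β = {s r, q}. Rewrite as M → β M' and M' → α M' | ε.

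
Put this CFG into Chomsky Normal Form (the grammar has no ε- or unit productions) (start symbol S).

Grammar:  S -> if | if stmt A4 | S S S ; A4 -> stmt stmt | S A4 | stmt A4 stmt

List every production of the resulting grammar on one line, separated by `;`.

Introduce a nonterminal for each terminal appearing in a rule of length ≥ 2: X1 → if, X2 → stmt.
Binarize each right-hand side of length ≥ 3 by chaining fresh nonterminals (Y1, Y2, …): affected rules were S → X1 X2 A4; S → S S S; A4 → X2 A4 X2.

S -> if | X1 Y1 | S Y2; A4 -> X2 X2 | S A4 | X2 Y3; X1 -> if; X2 -> stmt; Y1 -> X2 A4; Y2 -> S S; Y3 -> A4 X2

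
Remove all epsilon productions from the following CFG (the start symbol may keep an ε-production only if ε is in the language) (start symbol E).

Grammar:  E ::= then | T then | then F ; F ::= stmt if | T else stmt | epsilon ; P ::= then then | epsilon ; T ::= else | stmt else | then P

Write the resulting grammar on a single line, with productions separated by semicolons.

E ::= then | T then | then F; F ::= stmt if | T else stmt; P ::= then then; T ::= else | stmt else | then P | then

Nullable nonterminals: {F, P}.
ε ∉ L(G), so no ε-production is kept.
Expand every rule over subsets of its nullable positions: T → then P gives then P | then.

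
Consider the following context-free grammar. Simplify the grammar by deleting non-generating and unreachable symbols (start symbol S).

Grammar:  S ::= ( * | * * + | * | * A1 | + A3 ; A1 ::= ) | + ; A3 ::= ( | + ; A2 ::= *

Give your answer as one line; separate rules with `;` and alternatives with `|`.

Generating nonterminals: {A1, A2, A3, S}.
Reachable from S after that: {A1, A3, S}.
Removed useless symbols: {A2} and every production mentioning them.

S ::= ( * | * * + | * | * A1 | + A3; A1 ::= ) | +; A3 ::= ( | +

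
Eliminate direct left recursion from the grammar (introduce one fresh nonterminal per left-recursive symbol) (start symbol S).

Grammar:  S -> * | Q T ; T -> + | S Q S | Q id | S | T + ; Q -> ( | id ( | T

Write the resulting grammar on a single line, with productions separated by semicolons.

S -> * | Q T; T -> + T' | S Q S T' | Q id T' | S T'; Q -> ( | id ( | T; T' -> + T' | ε

T is directly left-recursive.
For T: α = {+}, β = {+, S Q S, Q id, S}. Rewrite as T → β T' and T' → α T' | ε.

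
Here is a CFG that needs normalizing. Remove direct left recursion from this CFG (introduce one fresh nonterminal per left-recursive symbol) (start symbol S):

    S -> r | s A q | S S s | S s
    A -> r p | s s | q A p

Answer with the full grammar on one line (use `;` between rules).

S -> r S' | s A q S'; A -> r p | s s | q A p; S' -> S s S' | s S' | ε

S is directly left-recursive.
For S: α = {S s, s}, β = {r, s A q}. Rewrite as S → β S' and S' → α S' | ε.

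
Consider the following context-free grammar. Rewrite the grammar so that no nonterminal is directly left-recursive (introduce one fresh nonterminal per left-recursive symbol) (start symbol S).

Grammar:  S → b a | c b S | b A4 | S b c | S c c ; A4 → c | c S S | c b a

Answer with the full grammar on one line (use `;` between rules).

Directly left-recursive nonterminal: S.
For S: α = {b c, c c}, β = {b a, c b S, b A4}. Rewrite as S → β S' and S' → α S' | ε.

S → b a S' | c b S S' | b A4 S'; A4 → c | c S S | c b a; S' → b c S' | c c S' | epsilon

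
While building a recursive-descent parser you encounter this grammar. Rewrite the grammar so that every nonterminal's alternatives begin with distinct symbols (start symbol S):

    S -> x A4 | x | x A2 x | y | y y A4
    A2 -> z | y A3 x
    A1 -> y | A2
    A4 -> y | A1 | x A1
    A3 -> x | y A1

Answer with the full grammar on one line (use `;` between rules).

S has alternatives sharing prefix 'x': factor to S → x S' with S' → A4 | ε | A2 x.
S has alternatives sharing prefix 'y': factor to S → y S'' with S'' → ε | y A4.

S -> x S' | y S''; A2 -> z | y A3 x; A1 -> y | A2; A4 -> y | A1 | x A1; A3 -> x | y A1; S' -> A4 | eps | A2 x; S'' -> eps | y A4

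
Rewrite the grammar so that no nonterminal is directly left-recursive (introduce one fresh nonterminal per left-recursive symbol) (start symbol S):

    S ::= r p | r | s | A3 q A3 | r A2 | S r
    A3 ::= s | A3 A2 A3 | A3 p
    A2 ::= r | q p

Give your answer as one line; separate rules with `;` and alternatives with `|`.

Left recursion appears on S, A3.
For S: α = {r}, β = {r p, r, s, A3 q A3, r A2}. Rewrite as S → β S' and S' → α S' | ε.
For A3: α = {A2 A3, p}, β = {s}. Rewrite as A3 → β A3' and A3' → α A3' | ε.

S ::= r p S' | r S' | s S' | A3 q A3 S' | r A2 S'; A3 ::= s A3'; A2 ::= r | q p; S' ::= r S' | ε; A3' ::= A2 A3 A3' | p A3' | ε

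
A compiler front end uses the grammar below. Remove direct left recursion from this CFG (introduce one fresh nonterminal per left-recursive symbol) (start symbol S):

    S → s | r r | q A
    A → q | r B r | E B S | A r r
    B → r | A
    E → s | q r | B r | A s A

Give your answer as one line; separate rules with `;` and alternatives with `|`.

S → s | r r | q A; A → q A' | r B r A' | E B S A'; B → r | A; E → s | q r | B r | A s A; A' → r r A' | ε

Directly left-recursive nonterminal: A.
For A: α = {r r}, β = {q, r B r, E B S}. Rewrite as A → β A' and A' → α A' | ε.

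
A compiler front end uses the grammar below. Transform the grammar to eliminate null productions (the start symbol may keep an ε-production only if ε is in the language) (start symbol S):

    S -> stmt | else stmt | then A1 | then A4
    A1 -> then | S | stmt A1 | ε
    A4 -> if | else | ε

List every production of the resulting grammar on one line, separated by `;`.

S -> stmt | else stmt | then A1 | then | then A4; A1 -> then | S | stmt A1 | stmt; A4 -> if | else

Nullable nonterminals: {A1, A4}.
ε ∉ L(G), so no ε-production is kept.
Add the nullable-subset variants: S → then A1 gives then A1 | then. A1 → stmt A1 gives stmt A1 | stmt.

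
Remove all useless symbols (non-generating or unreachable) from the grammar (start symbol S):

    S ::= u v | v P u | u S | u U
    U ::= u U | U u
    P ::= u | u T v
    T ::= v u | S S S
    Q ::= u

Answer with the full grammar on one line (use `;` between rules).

S ::= u v | v P u | u S; P ::= u | u T v; T ::= v u | S S S

Generating nonterminals: {P, Q, S, T}.
Reachable from S after that: {P, S, T}.
Removed useless symbols: {Q, U} and every production mentioning them.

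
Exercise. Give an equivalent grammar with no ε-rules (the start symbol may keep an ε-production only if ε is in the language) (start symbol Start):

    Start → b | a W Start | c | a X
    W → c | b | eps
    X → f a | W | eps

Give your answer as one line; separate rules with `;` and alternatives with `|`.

Nullable set = {W, X}.
ε ∉ L(G), so no ε-production is kept.
For each production, add variants omitting each subset of nullable occurrences: Start → a W Start gives a W Start | a Start. Start → a X gives a X | a.

Start → b | a W Start | a Start | c | a X | a; W → c | b; X → f a | W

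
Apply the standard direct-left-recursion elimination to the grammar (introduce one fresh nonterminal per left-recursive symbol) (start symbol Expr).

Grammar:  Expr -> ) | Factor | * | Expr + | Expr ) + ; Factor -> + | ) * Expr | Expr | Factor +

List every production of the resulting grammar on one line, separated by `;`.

Expr, Factor are directly left-recursive.
For Expr: α = {+, ) +}, β = {), Factor, *}. Rewrite as Expr → β Expr1 and Expr1 → α Expr1 | ε.
For Factor: α = {+}, β = {+, ) * Expr, Expr}. Rewrite as Factor → β Factor1 and Factor1 → α Factor1 | ε.

Expr -> ) Expr1 | Factor Expr1 | * Expr1; Factor -> + Factor1 | ) * Expr Factor1 | Expr Factor1; Expr1 -> + Expr1 | ) + Expr1 | ε; Factor1 -> + Factor1 | ε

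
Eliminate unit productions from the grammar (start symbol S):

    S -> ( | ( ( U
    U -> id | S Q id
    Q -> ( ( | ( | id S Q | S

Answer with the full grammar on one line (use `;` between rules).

Unit pairs: Q ⇒* {S}.
Replace each nonterminal's rules with the union of the non-unit rules of every nonterminal it unit-derives.

S -> ( | ( ( U; U -> id | S Q id; Q -> ( | ( ( U | ( ( | id S Q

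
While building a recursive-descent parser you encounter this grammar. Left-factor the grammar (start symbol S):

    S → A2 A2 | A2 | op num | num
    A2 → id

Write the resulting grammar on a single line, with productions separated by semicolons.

S → op num | num | A2 S'; A2 → id; S' → A2 | ε

S has alternatives sharing prefix 'A2': factor to S → A2 S' with S' → A2 | ε.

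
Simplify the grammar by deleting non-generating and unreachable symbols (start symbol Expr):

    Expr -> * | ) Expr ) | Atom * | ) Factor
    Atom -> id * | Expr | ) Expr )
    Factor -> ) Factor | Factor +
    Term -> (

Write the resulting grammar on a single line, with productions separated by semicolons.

Generating nonterminals: {Atom, Expr, Term}.
Reachable from Expr after that: {Atom, Expr}.
Removed useless symbols: {Factor, Term} and every production mentioning them.

Expr -> * | ) Expr ) | Atom *; Atom -> id * | Expr | ) Expr )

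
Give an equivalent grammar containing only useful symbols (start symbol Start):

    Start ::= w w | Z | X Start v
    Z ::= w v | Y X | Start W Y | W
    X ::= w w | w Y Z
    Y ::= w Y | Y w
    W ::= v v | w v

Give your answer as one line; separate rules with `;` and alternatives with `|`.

Generating nonterminals: {Start, W, X, Z}.
Reachable from Start after that: {Start, W, X, Z}.
Removed useless symbols: {Y} and every production mentioning them.

Start ::= w w | Z | X Start v; Z ::= w v | W; X ::= w w; W ::= v v | w v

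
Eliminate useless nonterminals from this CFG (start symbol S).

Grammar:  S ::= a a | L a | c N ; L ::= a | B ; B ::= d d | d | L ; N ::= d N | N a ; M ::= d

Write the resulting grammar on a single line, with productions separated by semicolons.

Generating nonterminals: {B, L, M, S}.
Reachable from S after that: {B, L, S}.
Removed useless symbols: {M, N} and every production mentioning them.

S ::= a a | L a; L ::= a | B; B ::= d d | d | L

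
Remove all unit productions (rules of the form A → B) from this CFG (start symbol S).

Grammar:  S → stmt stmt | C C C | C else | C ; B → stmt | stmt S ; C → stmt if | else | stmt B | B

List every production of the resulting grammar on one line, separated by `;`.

S → stmt | stmt S | stmt if | else | stmt B | stmt stmt | C C C | C else; B → stmt | stmt S; C → stmt | stmt S | stmt if | else | stmt B

Unit pairs: C ⇒* {B}; S ⇒* {B, C}.
Replace each nonterminal's rules with the union of the non-unit rules of every nonterminal it unit-derives.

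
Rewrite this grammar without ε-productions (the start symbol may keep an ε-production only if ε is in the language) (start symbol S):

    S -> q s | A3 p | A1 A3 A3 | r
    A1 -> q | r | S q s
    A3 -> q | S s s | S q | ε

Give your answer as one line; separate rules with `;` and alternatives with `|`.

S -> q s | A3 p | p | A1 A3 A3 | A1 A3 | A1 | r; A1 -> q | r | S q s; A3 -> q | S s s | S q

Nullable set = {A3}.
ε ∉ L(G), so no ε-production is kept.
Add the nullable-subset variants: S → A3 p gives A3 p | p. S → A1 A3 A3 gives A1 A3 A3 | A1 A3 | A1.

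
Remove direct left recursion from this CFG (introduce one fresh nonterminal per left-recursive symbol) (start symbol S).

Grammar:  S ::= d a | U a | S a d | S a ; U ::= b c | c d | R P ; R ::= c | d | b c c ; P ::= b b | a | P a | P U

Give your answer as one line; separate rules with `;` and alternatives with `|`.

Directly left-recursive nonterminals: S, P.
For S: α = {a d, a}, β = {d a, U a}. Rewrite as S → β S' and S' → α S' | ε.
For P: α = {a, U}, β = {b b, a}. Rewrite as P → β P' and P' → α P' | ε.

S ::= d a S' | U a S'; U ::= b c | c d | R P; R ::= c | d | b c c; P ::= b b P' | a P'; S' ::= a d S' | a S' | ε; P' ::= a P' | U P' | ε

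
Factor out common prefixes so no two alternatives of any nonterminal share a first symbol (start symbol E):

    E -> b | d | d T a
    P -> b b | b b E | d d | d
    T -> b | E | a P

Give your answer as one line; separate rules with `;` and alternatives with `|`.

E -> b | d E'; P -> b b P' | d P''; T -> b | E | a P; E' -> ε | T a; P' -> ε | E; P'' -> d | ε

E has alternatives sharing prefix 'd': factor to E → d E' with E' → ε | T a.
P has alternatives sharing prefix 'b b': factor to P → b b P' with P' → ε | E.
P has alternatives sharing prefix 'd': factor to P → d P'' with P'' → d | ε.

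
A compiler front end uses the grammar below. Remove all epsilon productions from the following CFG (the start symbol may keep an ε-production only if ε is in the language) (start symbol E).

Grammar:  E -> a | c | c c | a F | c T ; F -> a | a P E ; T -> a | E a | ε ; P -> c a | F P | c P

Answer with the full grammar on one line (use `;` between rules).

E -> a | c | c c | a F | c T; F -> a | a P E; T -> a | E a; P -> c a | F P | c P

The nullable symbols are {T}.
ε ∉ L(G), so no ε-production is kept.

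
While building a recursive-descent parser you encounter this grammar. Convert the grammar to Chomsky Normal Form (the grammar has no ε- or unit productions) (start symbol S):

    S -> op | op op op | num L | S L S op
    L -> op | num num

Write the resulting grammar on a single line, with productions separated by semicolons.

Introduce a nonterminal for each terminal appearing in a rule of length ≥ 2: X1 → op, X2 → num.
Binarize each right-hand side of length ≥ 3 by chaining fresh nonterminals (Y1, Y2, …): affected rules were S → X1 X1 X1; S → S L S X1.

S -> op | X1 Y1 | X2 L | S Y2; L -> op | X2 X2; X1 -> op; X2 -> num; Y1 -> X1 X1; Y2 -> L Y3; Y3 -> S X1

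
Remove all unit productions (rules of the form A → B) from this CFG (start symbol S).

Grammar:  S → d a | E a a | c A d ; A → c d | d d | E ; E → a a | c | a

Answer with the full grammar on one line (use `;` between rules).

Unit pairs: A ⇒* {E}.
Replace each nonterminal's rules with the union of the non-unit rules of every nonterminal it unit-derives.

S → d a | E a a | c A d; A → a a | c | a | c d | d d; E → a a | c | a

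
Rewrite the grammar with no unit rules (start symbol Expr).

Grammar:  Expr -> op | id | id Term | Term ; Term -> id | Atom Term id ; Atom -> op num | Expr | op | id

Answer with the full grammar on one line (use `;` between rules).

Unit pairs: Atom ⇒* {Expr, Term}; Expr ⇒* {Term}.
For every A with A ⇒* B via unit rules, add B's non-unit alternatives to A; then delete every rule of the form X → Y.

Expr -> id | Atom Term id | op | id Term; Term -> id | Atom Term id; Atom -> id | Atom Term id | op num | op | id Term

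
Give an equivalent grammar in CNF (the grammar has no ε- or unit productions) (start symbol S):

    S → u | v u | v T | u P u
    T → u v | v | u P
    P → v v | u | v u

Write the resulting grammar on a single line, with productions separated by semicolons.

S → u | X1 X2 | X1 T | X2 Y1; T → X2 X1 | v | X2 P; P → X1 X1 | u | X1 X2; X1 → v; X2 → u; Y1 → P X2

Introduce a nonterminal for each terminal appearing in a rule of length ≥ 2: X1 → v, X2 → u.
Binarize each right-hand side of length ≥ 3 by chaining fresh nonterminals (Y1, Y2, …): affected rules were S → X2 P X2.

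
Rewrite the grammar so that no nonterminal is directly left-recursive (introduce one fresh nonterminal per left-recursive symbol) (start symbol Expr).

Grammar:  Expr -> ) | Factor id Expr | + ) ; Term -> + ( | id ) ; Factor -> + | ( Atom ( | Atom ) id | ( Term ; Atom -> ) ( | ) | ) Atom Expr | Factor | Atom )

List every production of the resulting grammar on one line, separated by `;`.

Atom is directly left-recursive.
For Atom: α = {)}, β = {) (, ), ) Atom Expr, Factor}. Rewrite as Atom → β Atom1 and Atom1 → α Atom1 | ε.

Expr -> ) | Factor id Expr | + ); Term -> + ( | id ); Factor -> + | ( Atom ( | Atom ) id | ( Term; Atom -> ) ( Atom1 | ) Atom1 | ) Atom Expr Atom1 | Factor Atom1; Atom1 -> ) Atom1 | ε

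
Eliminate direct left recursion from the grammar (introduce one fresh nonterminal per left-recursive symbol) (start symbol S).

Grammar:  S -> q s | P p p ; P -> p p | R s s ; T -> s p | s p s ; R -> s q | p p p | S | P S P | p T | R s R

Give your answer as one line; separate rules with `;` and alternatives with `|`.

S -> q s | P p p; P -> p p | R s s; T -> s p | s p s; R -> s q R' | p p p R' | S R' | P S P R' | p T R'; R' -> s R R' | ε

Directly left-recursive nonterminal: R.
For R: α = {s R}, β = {s q, p p p, S, P S P, p T}. Rewrite as R → β R' and R' → α R' | ε.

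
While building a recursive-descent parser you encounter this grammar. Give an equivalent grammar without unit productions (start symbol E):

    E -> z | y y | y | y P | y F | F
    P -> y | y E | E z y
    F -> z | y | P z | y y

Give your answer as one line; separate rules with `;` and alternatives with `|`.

E -> z | y y | y | y P | y F | P z; P -> y | y E | E z y; F -> z | y | P z | y y

Unit pairs: E ⇒* {F}.
For each unit pair (A, B), copy every non-unit production of B to A, then drop all unit productions.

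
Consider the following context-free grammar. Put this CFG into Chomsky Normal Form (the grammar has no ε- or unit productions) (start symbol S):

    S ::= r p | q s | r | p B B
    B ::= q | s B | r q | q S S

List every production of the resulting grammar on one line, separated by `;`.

Introduce a nonterminal for each terminal appearing in a rule of length ≥ 2: X1 → r, X2 → p, X3 → q, X4 → s.
Binarize each right-hand side of length ≥ 3 by chaining fresh nonterminals (Y1, Y2, …): affected rules were S → X2 B B; B → X3 S S.

S ::= X1 X2 | X3 X4 | r | X2 Y1; B ::= q | X4 B | X1 X3 | X3 Y2; X1 ::= r; X2 ::= p; X3 ::= q; X4 ::= s; Y1 ::= B B; Y2 ::= S S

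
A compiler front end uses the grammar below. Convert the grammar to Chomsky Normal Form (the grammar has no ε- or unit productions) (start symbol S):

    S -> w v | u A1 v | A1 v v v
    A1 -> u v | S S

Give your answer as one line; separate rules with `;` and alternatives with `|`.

Introduce a nonterminal for each terminal appearing in a rule of length ≥ 2: X1 → w, X2 → v, X3 → u.
Binarize each right-hand side of length ≥ 3 by chaining fresh nonterminals (Y1, Y2, …): affected rules were S → X3 A1 X2; S → A1 X2 X2 X2.

S -> X1 X2 | X3 Y1 | A1 Y2; A1 -> X3 X2 | S S; X1 -> w; X2 -> v; X3 -> u; Y1 -> A1 X2; Y2 -> X2 Y3; Y3 -> X2 X2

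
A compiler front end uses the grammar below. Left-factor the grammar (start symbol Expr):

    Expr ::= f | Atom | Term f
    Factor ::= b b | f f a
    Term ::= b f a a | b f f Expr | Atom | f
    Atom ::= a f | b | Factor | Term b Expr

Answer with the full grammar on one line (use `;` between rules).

Expr ::= f | Atom | Term f; Factor ::= b b | f f a; Term ::= Atom | f | b f Term1; Atom ::= a f | b | Factor | Term b Expr; Term1 ::= a a | f Expr

Term has alternatives sharing prefix 'b f': factor to Term → b f Term1 with Term1 → a a | f Expr.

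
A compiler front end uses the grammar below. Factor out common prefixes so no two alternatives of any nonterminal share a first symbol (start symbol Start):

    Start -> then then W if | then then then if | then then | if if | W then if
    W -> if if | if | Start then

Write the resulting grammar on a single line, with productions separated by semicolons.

Start -> if if | W then if | then then Start1; W -> Start then | if W1; Start1 -> W if | then if | ε; W1 -> if | ε

Start has alternatives sharing prefix 'then then': factor to Start → then then Start1 with Start1 → W if | then if | ε.
W has alternatives sharing prefix 'if': factor to W → if W1 with W1 → if | ε.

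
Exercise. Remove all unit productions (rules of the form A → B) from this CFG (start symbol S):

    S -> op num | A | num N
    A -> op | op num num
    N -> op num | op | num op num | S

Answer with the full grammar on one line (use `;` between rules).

Unit pairs: N ⇒* {A, S}; S ⇒* {A}.
Replace each nonterminal's rules with the union of the non-unit rules of every nonterminal it unit-derives.

S -> op num | num N | op | op num num; A -> op | op num num; N -> op num | num N | op | num op num | op num num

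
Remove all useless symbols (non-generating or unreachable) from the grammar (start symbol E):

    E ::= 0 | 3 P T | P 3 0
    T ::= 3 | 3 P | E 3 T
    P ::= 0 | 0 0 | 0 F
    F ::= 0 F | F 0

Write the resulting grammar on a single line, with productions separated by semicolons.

E ::= 0 | 3 P T | P 3 0; T ::= 3 | 3 P | E 3 T; P ::= 0 | 0 0

Generating nonterminals: {E, P, T}.
Reachable from E after that: {E, P, T}.
Removed useless symbols: {F} and every production mentioning them.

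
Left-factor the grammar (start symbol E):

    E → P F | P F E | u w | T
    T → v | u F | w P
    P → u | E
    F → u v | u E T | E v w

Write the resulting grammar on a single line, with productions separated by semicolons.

E has alternatives sharing prefix 'P F': factor to E → P F E' with E' → ε | E.
F has alternatives sharing prefix 'u': factor to F → u F' with F' → v | E T.

E → u w | T | P F E'; T → v | u F | w P; P → u | E; F → E v w | u F'; E' → ε | E; F' → v | E T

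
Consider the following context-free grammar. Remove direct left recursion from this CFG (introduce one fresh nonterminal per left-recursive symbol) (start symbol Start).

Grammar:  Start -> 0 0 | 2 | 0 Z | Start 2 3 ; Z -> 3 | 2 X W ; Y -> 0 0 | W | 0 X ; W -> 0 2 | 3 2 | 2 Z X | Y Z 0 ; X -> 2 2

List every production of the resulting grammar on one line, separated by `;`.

Start is directly left-recursive.
For Start: α = {2 3}, β = {0 0, 2, 0 Z}. Rewrite as Start → β Start1 and Start1 → α Start1 | ε.

Start -> 0 0 Start1 | 2 Start1 | 0 Z Start1; Z -> 3 | 2 X W; Y -> 0 0 | W | 0 X; W -> 0 2 | 3 2 | 2 Z X | Y Z 0; X -> 2 2; Start1 -> 2 3 Start1 | ε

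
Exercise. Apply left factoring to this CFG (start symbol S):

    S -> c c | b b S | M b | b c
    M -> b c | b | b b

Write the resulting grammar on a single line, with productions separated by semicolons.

S has alternatives sharing prefix 'b': factor to S → b S' with S' → b S | c.
M has alternatives sharing prefix 'b': factor to M → b M' with M' → c | ε | b.

S -> c c | M b | b S'; M -> b M'; S' -> b S | c; M' -> c | epsilon | b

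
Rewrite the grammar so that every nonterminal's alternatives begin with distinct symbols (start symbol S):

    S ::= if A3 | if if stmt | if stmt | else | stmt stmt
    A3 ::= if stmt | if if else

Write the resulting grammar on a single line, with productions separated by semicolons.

S has alternatives sharing prefix 'if': factor to S → if S' with S' → A3 | if stmt | stmt.
A3 has alternatives sharing prefix 'if': factor to A3 → if A3' with A3' → stmt | if else.

S ::= else | stmt stmt | if S'; A3 ::= if A3'; S' ::= A3 | if stmt | stmt; A3' ::= stmt | if else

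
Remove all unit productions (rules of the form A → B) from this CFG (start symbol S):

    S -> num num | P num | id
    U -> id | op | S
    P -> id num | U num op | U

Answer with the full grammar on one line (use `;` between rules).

S -> num num | P num | id; U -> id | op | num num | P num; P -> id | op | num num | P num | id num | U num op

Unit pairs: P ⇒* {S, U}; U ⇒* {S}.
For every A with A ⇒* B via unit rules, add B's non-unit alternatives to A; then delete every rule of the form X → Y.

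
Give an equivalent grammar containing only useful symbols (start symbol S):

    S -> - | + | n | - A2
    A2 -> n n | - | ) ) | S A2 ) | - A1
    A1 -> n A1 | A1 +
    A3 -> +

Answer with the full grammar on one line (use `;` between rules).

Generating nonterminals: {A2, A3, S}.
Reachable from S after that: {A2, S}.
Removed useless symbols: {A1, A3} and every production mentioning them.

S -> - | + | n | - A2; A2 -> n n | - | ) ) | S A2 )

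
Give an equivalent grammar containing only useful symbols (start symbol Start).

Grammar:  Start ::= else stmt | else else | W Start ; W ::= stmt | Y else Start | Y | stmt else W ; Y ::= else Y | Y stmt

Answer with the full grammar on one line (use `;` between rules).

Start ::= else stmt | else else | W Start; W ::= stmt | stmt else W

Generating nonterminals: {Start, W}.
Reachable from Start after that: {Start, W}.
Removed useless symbols: {Y} and every production mentioning them.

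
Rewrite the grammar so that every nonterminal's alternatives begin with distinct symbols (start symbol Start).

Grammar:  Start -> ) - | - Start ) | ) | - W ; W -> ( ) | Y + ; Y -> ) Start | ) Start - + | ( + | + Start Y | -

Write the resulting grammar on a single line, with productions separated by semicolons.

Start has alternatives sharing prefix ')': factor to Start → ) Start1 with Start1 → - | ε.
Start has alternatives sharing prefix '-': factor to Start → - Start2 with Start2 → Start ) | W.
Y has alternatives sharing prefix ') Start': factor to Y → ) Start Y1 with Y1 → ε | - +.

Start -> ) Start1 | - Start2; W -> ( ) | Y +; Y -> ( + | + Start Y | - | ) Start Y1; Start1 -> - | eps; Start2 -> Start ) | W; Y1 -> eps | - +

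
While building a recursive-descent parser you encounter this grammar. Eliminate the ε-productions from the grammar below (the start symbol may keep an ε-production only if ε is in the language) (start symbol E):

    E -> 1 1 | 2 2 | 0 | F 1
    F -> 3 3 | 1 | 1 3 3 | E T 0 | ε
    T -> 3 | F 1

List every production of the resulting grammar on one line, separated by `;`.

Nullable set = {F}.
ε ∉ L(G), so no ε-production is kept.
For each production, add variants omitting each subset of nullable occurrences: E → F 1 gives F 1 | 1. T → F 1 gives F 1 | 1.

E -> 1 1 | 2 2 | 0 | F 1 | 1; F -> 3 3 | 1 | 1 3 3 | E T 0; T -> 3 | F 1 | 1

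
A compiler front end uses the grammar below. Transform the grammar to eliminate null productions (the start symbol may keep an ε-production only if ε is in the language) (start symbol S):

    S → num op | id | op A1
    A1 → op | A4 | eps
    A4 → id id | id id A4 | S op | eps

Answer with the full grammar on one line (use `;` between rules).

Nullable set = {A1, A4}.
ε ∉ L(G), so no ε-production is kept.
Add the nullable-subset variants: S → op A1 gives op A1 | op.

S → num op | id | op A1 | op; A1 → op | A4; A4 → id id | id id A4 | S op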